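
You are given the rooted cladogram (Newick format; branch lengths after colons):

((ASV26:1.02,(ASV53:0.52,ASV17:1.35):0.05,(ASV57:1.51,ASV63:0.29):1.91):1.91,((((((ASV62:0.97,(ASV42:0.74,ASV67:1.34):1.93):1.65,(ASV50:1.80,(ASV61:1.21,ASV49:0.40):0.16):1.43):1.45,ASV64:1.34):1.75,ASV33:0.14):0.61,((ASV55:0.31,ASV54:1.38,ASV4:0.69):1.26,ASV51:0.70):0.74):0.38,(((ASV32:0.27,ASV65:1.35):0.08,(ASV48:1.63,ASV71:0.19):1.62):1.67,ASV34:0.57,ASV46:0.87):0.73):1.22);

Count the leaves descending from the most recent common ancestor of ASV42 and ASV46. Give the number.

The MRCA of ASV42 and ASV46 is the node subtending ((((((ASV62,(ASV42,ASV67)),(ASV50,(ASV61,ASV49))),ASV64),ASV33),((ASV55,ASV54,ASV4),ASV51)),(((ASV32,ASV65),(ASV48,ASV71)),ASV34,ASV46)).
That clade contains 18 terminal taxa: ASV32, ASV33, ASV34, ASV4, ASV42, ASV46, ASV48, ASV49, ASV50, ASV51, ASV54, ASV55, ASV61, ASV62, ASV64, ASV65, ASV67, ASV71.

18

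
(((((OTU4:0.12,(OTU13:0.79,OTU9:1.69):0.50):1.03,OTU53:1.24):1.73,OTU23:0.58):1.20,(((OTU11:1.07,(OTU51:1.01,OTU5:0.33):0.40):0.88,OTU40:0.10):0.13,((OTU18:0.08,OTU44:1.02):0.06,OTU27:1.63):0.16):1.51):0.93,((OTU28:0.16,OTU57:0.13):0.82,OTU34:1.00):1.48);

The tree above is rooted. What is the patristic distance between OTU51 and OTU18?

The path runs OTU51 → … → MRCA → … → OTU18; the MRCA is the node subtending (((OTU11,(OTU51,OTU5)),OTU40),((OTU18,OTU44),OTU27)).
Branch lengths along that path: 1.01 + 0.40 + 0.88 + 0.13 + 0.16 + 0.06 + 0.08 = 2.72.

2.72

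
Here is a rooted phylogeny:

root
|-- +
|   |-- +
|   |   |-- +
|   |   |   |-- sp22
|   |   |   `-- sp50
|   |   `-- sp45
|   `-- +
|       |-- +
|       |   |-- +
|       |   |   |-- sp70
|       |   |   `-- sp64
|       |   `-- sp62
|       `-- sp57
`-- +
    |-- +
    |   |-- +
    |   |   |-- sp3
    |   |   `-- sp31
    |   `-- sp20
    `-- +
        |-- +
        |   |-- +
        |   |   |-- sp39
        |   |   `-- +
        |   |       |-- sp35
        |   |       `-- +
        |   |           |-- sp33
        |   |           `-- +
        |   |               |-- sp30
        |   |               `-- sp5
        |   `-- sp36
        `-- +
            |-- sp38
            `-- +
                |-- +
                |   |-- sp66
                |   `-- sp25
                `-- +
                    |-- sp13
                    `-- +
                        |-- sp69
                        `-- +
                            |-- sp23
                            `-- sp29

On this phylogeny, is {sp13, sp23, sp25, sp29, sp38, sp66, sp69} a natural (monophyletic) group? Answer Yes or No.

Yes

The most recent common ancestor of these taxa subtends (sp38,((sp66,sp25),(sp13,(sp69,(sp23,sp29))))).
That clade has exactly 7 tips — every listed taxon and nothing else — so the group is monophyletic.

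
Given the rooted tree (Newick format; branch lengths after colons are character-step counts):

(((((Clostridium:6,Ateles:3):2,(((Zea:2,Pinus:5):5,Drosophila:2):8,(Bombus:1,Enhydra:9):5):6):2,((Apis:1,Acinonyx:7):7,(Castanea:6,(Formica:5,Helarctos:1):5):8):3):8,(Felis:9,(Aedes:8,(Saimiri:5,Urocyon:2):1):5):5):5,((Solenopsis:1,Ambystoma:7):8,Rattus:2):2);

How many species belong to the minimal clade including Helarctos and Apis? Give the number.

5

The MRCA of Helarctos and Apis is the node subtending ((Apis,Acinonyx),(Castanea,(Formica,Helarctos))).
That clade contains 5 terminal taxa: Acinonyx, Apis, Castanea, Formica, Helarctos.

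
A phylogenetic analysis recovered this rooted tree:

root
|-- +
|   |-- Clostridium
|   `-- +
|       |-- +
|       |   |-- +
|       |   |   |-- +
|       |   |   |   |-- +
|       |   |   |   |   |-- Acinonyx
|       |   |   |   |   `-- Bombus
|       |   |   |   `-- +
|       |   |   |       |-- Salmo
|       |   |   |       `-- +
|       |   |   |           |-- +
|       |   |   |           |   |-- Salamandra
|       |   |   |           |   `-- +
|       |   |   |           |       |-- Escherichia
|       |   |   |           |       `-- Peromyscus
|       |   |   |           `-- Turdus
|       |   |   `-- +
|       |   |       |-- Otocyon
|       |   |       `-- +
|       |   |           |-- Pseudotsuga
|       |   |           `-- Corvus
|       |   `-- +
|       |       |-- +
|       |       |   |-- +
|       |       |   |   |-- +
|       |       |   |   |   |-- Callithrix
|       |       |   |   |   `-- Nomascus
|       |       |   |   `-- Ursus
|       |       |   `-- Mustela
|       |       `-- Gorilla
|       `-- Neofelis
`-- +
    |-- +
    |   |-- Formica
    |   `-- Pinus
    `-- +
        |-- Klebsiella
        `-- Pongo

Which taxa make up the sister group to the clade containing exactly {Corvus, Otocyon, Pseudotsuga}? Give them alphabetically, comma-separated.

Acinonyx, Bombus, Escherichia, Peromyscus, Salamandra, Salmo, Turdus

The clade containing exactly {Corvus, Otocyon, Pseudotsuga} attaches to the tree at the node subtending (((Acinonyx,Bombus),(Salmo,((Salamandra,(Escherichia,Peromyscus)),Turdus))),(Otocyon,(Pseudotsuga,Corvus))).
The other lineage descending from that same node — the sister group — is ((Acinonyx,Bombus),(Salmo,((Salamandra,(Escherichia,Peromyscus)),Turdus))); its 7 tips in alphabetical order are the answer.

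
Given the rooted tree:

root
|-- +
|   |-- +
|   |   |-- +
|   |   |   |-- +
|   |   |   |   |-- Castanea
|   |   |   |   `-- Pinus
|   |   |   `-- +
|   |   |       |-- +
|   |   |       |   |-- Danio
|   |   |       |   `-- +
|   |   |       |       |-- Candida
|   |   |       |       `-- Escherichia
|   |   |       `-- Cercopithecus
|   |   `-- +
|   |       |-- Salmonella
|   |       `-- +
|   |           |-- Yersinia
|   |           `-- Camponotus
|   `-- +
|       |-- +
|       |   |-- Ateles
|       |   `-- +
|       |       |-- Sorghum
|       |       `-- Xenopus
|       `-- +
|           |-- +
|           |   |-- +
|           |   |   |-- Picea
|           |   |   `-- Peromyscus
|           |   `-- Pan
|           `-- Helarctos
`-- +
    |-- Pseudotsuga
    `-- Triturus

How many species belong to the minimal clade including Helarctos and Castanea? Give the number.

16

The MRCA of Helarctos and Castanea is the node subtending ((((Castanea,Pinus),((Danio,(Candida,Escherichia)),Cercopithecus)),(Salmonella,(Yersinia,Camponotus))),((Ateles,(Sorghum,Xenopus)),(((Picea,Peromyscus),Pan),Helarctos))).
That clade contains 16 terminal taxa: Ateles, Camponotus, Candida, Castanea, Cercopithecus, Danio, Escherichia, Helarctos, Pan, Peromyscus, Picea, Pinus, Salmonella, Sorghum, Xenopus, Yersinia.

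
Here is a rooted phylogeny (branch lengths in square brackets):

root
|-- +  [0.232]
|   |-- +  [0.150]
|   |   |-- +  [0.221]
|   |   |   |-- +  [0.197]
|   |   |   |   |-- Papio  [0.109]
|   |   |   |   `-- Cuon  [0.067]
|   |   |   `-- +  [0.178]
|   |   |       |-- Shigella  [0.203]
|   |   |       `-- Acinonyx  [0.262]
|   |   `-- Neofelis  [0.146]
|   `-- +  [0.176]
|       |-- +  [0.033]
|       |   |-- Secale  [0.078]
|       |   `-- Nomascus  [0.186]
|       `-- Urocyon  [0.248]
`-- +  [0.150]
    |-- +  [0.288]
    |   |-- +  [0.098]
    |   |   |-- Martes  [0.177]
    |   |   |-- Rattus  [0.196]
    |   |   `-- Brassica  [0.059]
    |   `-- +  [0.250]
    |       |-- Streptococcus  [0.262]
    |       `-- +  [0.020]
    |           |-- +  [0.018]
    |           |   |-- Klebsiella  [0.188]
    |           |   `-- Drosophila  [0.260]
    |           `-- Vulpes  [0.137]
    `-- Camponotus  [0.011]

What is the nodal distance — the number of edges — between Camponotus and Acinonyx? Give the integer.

7

The MRCA of Camponotus and Acinonyx is the root of the tree.
From Camponotus up to that node: 2 branches. From Acinonyx up to the same node: 5 branches. Total: 2 + 5 = 7.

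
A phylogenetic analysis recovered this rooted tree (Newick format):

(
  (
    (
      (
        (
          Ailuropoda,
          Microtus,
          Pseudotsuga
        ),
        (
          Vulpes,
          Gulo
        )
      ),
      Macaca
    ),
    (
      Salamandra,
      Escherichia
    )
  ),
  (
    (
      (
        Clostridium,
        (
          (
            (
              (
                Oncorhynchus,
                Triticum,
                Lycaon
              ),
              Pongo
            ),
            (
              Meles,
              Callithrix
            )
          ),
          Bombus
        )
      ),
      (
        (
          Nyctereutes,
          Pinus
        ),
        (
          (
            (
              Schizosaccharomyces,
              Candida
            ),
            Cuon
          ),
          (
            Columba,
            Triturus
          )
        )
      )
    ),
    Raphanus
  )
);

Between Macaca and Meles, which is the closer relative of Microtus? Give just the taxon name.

The MRCA of Microtus and Macaca subtends (((Ailuropoda,Microtus,Pseudotsuga),(Vulpes,Gulo)),Macaca) (6 taxa).
The MRCA of Microtus and Meles is the root, subtending the entire tree (24 taxa).
The first is nested inside the second, so Microtus shares a more recent common ancestor with Macaca.

Macaca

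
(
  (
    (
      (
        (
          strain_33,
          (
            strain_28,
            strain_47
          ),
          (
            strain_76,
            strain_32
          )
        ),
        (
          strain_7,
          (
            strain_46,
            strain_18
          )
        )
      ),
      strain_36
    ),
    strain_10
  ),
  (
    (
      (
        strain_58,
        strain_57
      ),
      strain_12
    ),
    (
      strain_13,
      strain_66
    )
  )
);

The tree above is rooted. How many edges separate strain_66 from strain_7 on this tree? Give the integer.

8

The MRCA of strain_66 and strain_7 is the root of the tree.
From strain_66 up to that node: 3 branches. From strain_7 up to the same node: 5 branches. Total: 3 + 5 = 8.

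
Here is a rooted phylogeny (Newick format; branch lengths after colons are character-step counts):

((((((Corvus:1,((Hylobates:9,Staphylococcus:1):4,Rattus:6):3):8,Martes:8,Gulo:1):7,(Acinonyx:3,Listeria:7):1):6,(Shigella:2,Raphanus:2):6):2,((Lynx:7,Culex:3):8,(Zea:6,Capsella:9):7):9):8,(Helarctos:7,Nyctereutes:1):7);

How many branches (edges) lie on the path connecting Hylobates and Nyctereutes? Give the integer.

The MRCA of Hylobates and Nyctereutes is the root of the tree.
From Hylobates up to that node: 8 branches. From Nyctereutes up to the same node: 2 branches. Total: 8 + 2 = 10.

10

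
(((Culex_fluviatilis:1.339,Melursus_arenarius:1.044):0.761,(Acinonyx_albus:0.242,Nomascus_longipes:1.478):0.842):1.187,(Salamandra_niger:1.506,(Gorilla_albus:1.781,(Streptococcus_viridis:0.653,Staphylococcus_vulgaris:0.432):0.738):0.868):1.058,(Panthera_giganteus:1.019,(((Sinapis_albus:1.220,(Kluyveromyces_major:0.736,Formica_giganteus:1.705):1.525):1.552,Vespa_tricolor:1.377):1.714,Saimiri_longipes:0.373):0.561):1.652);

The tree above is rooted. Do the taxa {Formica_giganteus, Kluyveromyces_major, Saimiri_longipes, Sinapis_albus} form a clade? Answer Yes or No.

The MRCA of the listed taxa subtends (((Sinapis_albus,(Kluyveromyces_major,Formica_giganteus)),Vespa_tricolor),Saimiri_longipes).
That clade also contains Vespa_tricolor, which is not in the proposed group, so the group is not monophyletic.

No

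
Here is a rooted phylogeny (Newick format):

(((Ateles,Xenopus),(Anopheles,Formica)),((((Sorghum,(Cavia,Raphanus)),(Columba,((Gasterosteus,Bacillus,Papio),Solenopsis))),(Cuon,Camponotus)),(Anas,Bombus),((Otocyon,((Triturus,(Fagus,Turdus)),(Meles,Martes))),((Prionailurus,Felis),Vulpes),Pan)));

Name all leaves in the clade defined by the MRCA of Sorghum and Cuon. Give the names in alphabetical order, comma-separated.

Bacillus, Camponotus, Cavia, Columba, Cuon, Gasterosteus, Papio, Raphanus, Solenopsis, Sorghum

Tracing Sorghum: it sits inside (Sorghum,(Cavia,Raphanus)).
Tracing Cuon: it sits inside (Cuon,Camponotus).
The smallest clade enclosing both is (((Sorghum,(Cavia,Raphanus)),(Columba,((Gasterosteus,Bacillus,Papio),Solenopsis))),(Cuon,Camponotus)); the answer is its 10 terminal taxa in alphabetical order.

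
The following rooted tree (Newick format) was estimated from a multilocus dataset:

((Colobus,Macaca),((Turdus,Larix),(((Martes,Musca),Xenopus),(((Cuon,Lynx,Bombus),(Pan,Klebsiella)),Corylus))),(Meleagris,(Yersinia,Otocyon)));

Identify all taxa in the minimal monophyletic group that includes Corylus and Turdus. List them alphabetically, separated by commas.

Bombus, Corylus, Cuon, Klebsiella, Larix, Lynx, Martes, Musca, Pan, Turdus, Xenopus

Tracing Corylus: it sits inside (((Cuon,Lynx,Bombus),(Pan,Klebsiella)),Corylus).
Tracing Turdus: it sits inside (Turdus,Larix).
The smallest clade enclosing both is ((Turdus,Larix),(((Martes,Musca),Xenopus),(((Cuon,Lynx,Bombus),(Pan,Klebsiella)),Corylus))); the answer is its 11 terminal taxa in alphabetical order.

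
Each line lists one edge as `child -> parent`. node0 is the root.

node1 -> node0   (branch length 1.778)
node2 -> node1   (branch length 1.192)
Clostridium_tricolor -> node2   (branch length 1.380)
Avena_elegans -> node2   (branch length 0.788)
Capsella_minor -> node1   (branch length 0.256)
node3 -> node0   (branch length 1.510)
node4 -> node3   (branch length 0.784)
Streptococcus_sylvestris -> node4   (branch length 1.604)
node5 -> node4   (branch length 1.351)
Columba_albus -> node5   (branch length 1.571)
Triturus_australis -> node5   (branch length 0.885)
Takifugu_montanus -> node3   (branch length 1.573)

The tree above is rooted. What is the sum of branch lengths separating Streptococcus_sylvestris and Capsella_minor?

5.932

The path runs Streptococcus_sylvestris → … → MRCA → … → Capsella_minor; the MRCA is the root of the tree.
Branch lengths along that path: 1.604 + 0.784 + 1.510 + 1.778 + 0.256 = 5.932.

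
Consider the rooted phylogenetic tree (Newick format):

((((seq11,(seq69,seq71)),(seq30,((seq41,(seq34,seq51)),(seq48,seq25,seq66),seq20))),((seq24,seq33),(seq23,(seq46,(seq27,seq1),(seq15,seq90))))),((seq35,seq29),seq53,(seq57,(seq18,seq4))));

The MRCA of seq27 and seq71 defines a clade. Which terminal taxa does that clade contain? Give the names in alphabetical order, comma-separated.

Tracing seq27: it sits inside (seq27,seq1).
Tracing seq71: it sits inside (seq69,seq71).
The smallest clade enclosing both is (((seq11,(seq69,seq71)),(seq30,((seq41,(seq34,seq51)),(seq48,seq25,seq66),seq20))),((seq24,seq33),(seq23,(seq46,(seq27,seq1),(seq15,seq90))))); the answer is its 19 terminal taxa in alphabetical order.

seq1, seq11, seq15, seq20, seq23, seq24, seq25, seq27, seq30, seq33, seq34, seq41, seq46, seq48, seq51, seq66, seq69, seq71, seq90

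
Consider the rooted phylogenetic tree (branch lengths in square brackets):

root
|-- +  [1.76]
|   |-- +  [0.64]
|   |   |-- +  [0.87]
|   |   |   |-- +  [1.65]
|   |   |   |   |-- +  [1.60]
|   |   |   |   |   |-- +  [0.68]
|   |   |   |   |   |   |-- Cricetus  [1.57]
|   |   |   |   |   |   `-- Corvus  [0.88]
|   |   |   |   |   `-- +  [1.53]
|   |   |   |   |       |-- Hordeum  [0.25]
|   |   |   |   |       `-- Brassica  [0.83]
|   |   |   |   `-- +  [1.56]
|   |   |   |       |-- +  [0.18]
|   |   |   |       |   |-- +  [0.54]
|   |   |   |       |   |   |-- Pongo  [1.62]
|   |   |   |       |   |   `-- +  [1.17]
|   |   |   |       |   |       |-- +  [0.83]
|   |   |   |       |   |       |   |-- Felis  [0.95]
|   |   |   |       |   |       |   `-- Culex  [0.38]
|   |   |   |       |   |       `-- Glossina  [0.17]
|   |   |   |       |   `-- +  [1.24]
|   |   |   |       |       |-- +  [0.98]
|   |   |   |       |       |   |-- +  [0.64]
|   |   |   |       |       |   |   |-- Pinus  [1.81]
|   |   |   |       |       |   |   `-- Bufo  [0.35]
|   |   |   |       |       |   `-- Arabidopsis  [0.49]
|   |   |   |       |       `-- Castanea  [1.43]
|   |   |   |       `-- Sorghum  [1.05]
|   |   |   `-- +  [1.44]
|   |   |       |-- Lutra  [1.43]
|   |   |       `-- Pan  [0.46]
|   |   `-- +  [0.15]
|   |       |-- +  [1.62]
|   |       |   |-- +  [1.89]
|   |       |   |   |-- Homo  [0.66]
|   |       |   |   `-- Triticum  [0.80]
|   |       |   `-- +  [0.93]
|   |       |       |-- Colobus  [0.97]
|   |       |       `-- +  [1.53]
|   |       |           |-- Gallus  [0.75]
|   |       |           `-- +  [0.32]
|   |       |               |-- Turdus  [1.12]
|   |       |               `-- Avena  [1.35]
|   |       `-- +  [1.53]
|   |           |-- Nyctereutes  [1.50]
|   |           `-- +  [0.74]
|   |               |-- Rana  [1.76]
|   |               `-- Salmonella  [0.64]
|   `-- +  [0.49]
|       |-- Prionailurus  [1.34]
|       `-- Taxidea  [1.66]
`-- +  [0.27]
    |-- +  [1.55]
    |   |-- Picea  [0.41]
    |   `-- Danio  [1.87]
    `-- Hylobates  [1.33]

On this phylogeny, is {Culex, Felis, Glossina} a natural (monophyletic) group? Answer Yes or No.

Yes

The most recent common ancestor of these taxa subtends ((Felis,Culex),Glossina).
That clade has exactly 3 tips — every listed taxon and nothing else — so the group is monophyletic.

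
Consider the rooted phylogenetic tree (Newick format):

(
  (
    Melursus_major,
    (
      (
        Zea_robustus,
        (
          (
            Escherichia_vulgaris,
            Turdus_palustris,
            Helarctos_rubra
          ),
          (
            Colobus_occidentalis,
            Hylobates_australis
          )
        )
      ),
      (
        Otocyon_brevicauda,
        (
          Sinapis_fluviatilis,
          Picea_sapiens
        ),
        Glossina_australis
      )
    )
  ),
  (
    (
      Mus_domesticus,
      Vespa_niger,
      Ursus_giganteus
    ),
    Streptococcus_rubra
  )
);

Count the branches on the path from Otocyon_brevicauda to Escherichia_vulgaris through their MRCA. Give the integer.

The MRCA of Otocyon_brevicauda and Escherichia_vulgaris is the node subtending ((Zea_robustus,((Escherichia_vulgaris,Turdus_palustris,Helarctos_rubra),(Colobus_occidentalis,Hylobates_australis))),(Otocyon_brevicauda,(Sinapis_fluviatilis,Picea_sapiens),Glossina_australis)).
From Otocyon_brevicauda up to that node: 2 branches. From Escherichia_vulgaris up to the same node: 4 branches. Total: 2 + 4 = 6.

6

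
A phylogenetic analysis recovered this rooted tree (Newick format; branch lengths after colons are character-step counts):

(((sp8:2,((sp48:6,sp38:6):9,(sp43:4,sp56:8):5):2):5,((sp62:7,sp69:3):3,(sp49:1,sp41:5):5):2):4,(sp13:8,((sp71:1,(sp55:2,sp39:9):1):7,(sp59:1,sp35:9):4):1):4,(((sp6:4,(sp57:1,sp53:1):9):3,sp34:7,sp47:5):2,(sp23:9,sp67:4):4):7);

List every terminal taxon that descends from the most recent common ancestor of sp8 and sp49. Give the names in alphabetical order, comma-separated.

Tracing sp8: it sits inside (sp8,((sp48,sp38),(sp43,sp56))).
Tracing sp49: it sits inside (sp49,sp41).
The smallest clade enclosing both is ((sp8,((sp48,sp38),(sp43,sp56))),((sp62,sp69),(sp49,sp41))); the answer is its 9 terminal taxa in alphabetical order.

sp38, sp41, sp43, sp48, sp49, sp56, sp62, sp69, sp8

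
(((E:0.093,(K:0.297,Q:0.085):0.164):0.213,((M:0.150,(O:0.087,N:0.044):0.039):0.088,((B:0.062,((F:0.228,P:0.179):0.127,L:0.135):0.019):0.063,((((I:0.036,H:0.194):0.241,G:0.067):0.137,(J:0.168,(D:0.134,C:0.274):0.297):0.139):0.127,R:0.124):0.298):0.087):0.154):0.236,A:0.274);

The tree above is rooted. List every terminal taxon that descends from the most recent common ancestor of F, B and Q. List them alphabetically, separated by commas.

Tracing F: it sits inside (F,P).
Tracing B: it sits inside (B,((F,P),L)).
Tracing Q: it sits inside (K,Q).
The smallest clade enclosing all 3 is ((E,(K,Q)),((M,(O,N)),((B,((F,P),L)),((((I,H),G),(J,(D,C))),R)))); the answer is its 17 terminal taxa in alphabetical order.

B, C, D, E, F, G, H, I, J, K, L, M, N, O, P, Q, R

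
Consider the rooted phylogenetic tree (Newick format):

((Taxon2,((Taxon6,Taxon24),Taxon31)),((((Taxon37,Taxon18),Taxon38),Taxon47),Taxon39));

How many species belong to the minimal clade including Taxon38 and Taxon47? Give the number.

4

The MRCA of Taxon38 and Taxon47 is the node subtending (((Taxon37,Taxon18),Taxon38),Taxon47).
That clade contains 4 terminal taxa: Taxon18, Taxon37, Taxon38, Taxon47.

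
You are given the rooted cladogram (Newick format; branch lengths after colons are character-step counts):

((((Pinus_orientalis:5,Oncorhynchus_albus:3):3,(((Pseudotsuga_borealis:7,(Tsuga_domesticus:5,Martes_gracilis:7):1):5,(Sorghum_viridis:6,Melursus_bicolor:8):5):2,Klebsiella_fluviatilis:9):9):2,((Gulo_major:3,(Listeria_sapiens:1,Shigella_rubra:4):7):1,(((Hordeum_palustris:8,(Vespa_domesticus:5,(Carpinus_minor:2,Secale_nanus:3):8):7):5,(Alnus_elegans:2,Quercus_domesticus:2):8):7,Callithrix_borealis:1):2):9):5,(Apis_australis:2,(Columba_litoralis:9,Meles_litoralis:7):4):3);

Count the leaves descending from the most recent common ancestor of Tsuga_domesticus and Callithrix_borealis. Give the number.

18

The MRCA of Tsuga_domesticus and Callithrix_borealis is the node subtending (((Pinus_orientalis,Oncorhynchus_albus),(((Pseudotsuga_borealis,(Tsuga_domesticus,Martes_gracilis)),(Sorghum_viridis,Melursus_bicolor)),Klebsiella_fluviatilis)),((Gulo_major,(Listeria_sapiens,Shigella_rubra)),(((Hordeum_palustris,(Vespa_domesticus,(Carpinus_minor,Secale_nanus))),(Alnus_elegans,Quercus_domesticus)),Callithrix_borealis))).
That clade contains 18 terminal taxa: Alnus_elegans, Callithrix_borealis, Carpinus_minor, Gulo_major, Hordeum_palustris, Klebsiella_fluviatilis, Listeria_sapiens, Martes_gracilis, Melursus_bicolor, Oncorhynchus_albus, Pinus_orientalis, Pseudotsuga_borealis, Quercus_domesticus, Secale_nanus, Shigella_rubra, Sorghum_viridis, Tsuga_domesticus, Vespa_domesticus.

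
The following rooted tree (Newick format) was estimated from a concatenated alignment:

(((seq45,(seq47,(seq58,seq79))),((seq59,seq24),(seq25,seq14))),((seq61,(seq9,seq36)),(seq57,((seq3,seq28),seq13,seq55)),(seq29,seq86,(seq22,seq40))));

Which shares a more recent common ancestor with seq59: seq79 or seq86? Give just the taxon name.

seq79

The MRCA of seq59 and seq79 subtends ((seq45,(seq47,(seq58,seq79))),((seq59,seq24),(seq25,seq14))) (8 taxa).
The MRCA of seq59 and seq86 is the root, subtending the entire tree (20 taxa).
The first is nested inside the second, so seq59 shares a more recent common ancestor with seq79.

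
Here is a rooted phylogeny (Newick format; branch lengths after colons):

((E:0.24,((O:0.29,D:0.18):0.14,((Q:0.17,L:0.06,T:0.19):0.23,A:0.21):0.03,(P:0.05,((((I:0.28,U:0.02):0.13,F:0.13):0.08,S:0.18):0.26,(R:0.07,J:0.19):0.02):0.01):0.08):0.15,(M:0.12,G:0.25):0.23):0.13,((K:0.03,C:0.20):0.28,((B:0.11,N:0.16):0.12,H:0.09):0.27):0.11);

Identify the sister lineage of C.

C attaches to the tree at the node subtending (K,C).
The other lineage descending from that same node — the sister group — is the single tip K.

K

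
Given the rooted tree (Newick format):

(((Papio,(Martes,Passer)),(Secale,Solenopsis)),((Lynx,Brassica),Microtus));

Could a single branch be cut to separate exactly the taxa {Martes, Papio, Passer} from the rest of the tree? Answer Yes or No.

The most recent common ancestor of these taxa subtends (Papio,(Martes,Passer)).
That clade has exactly 3 tips — every listed taxon and nothing else — so the group is monophyletic.

Yes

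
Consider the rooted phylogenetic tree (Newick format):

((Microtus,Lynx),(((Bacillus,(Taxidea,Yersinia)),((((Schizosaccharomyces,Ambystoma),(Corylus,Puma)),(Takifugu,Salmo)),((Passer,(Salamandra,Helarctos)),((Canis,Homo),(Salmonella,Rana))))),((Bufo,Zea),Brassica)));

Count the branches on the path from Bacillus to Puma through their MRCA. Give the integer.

7

The MRCA of Bacillus and Puma is the node subtending ((Bacillus,(Taxidea,Yersinia)),((((Schizosaccharomyces,Ambystoma),(Corylus,Puma)),(Takifugu,Salmo)),((Passer,(Salamandra,Helarctos)),((Canis,Homo),(Salmonella,Rana))))).
From Bacillus up to that node: 2 branches. From Puma up to the same node: 5 branches. Total: 2 + 5 = 7.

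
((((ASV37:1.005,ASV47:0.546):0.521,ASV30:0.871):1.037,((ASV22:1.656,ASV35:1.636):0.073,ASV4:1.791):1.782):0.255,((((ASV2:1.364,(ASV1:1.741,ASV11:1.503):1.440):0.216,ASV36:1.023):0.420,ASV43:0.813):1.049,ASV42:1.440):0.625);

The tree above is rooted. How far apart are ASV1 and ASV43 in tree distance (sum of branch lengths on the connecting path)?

4.630

The path runs ASV1 → … → MRCA → … → ASV43; the MRCA is the node subtending (((ASV2,(ASV1,ASV11)),ASV36),ASV43).
Branch lengths along that path: 1.741 + 1.440 + 0.216 + 0.420 + 0.813 = 4.630.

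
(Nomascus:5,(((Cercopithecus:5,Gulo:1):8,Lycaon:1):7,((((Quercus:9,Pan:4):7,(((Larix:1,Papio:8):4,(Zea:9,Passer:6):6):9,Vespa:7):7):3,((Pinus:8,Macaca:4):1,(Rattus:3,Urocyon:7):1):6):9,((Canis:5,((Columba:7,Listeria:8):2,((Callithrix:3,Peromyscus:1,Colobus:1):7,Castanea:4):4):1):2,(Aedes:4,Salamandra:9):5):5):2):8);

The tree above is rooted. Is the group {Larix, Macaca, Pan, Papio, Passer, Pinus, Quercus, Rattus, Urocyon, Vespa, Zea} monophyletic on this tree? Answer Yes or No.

The most recent common ancestor of these taxa subtends (((Quercus,Pan),(((Larix,Papio),(Zea,Passer)),Vespa)),((Pinus,Macaca),(Rattus,Urocyon))).
That clade has exactly 11 tips — every listed taxon and nothing else — so the group is monophyletic.

Yes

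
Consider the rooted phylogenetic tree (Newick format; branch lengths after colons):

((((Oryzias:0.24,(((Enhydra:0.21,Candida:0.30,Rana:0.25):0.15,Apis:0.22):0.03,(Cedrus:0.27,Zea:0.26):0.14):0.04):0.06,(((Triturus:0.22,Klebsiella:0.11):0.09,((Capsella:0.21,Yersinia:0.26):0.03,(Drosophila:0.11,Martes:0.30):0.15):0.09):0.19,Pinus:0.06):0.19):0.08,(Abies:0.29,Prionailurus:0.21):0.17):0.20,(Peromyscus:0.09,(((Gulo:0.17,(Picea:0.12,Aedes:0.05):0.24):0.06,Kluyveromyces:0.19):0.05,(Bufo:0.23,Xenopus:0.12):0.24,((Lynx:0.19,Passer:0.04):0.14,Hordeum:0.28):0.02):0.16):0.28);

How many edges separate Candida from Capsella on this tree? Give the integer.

The MRCA of Candida and Capsella is the node subtending ((Oryzias,(((Enhydra,Candida,Rana),Apis),(Cedrus,Zea))),(((Triturus,Klebsiella),((Capsella,Yersinia),(Drosophila,Martes))),Pinus)).
From Candida up to that node: 5 branches. From Capsella up to the same node: 5 branches. Total: 5 + 5 = 10.

10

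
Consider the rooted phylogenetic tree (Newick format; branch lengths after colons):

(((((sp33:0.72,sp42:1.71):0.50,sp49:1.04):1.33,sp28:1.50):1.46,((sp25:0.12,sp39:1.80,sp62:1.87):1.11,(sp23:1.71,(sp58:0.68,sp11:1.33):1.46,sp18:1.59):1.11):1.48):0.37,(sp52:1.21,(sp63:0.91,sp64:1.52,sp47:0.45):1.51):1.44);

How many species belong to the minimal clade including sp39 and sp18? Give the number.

The MRCA of sp39 and sp18 is the node subtending ((sp25,sp39,sp62),(sp23,(sp58,sp11),sp18)).
That clade contains 7 terminal taxa: sp11, sp18, sp23, sp25, sp39, sp58, sp62.

7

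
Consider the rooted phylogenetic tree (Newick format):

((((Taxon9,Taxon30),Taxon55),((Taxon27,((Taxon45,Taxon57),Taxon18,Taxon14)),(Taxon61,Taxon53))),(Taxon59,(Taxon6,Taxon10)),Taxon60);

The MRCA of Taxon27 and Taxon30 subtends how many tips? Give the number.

The MRCA of Taxon27 and Taxon30 is the node subtending (((Taxon9,Taxon30),Taxon55),((Taxon27,((Taxon45,Taxon57),Taxon18,Taxon14)),(Taxon61,Taxon53))).
That clade contains 10 terminal taxa: Taxon14, Taxon18, Taxon27, Taxon30, Taxon45, Taxon53, Taxon55, Taxon57, Taxon61, Taxon9.

10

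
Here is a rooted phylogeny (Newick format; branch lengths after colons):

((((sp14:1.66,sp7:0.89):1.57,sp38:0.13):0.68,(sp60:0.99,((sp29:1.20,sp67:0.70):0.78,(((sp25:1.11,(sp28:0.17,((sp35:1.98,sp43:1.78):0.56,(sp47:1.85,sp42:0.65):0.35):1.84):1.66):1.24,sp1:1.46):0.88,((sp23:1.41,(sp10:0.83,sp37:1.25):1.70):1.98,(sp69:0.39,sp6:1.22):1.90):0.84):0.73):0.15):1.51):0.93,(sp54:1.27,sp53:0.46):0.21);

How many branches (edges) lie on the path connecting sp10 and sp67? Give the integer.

7

The MRCA of sp10 and sp67 is the node subtending ((sp29,sp67),(((sp25,(sp28,((sp35,sp43),(sp47,sp42)))),sp1),((sp23,(sp10,sp37)),(sp69,sp6)))).
From sp10 up to that node: 5 branches. From sp67 up to the same node: 2 branches. Total: 5 + 2 = 7.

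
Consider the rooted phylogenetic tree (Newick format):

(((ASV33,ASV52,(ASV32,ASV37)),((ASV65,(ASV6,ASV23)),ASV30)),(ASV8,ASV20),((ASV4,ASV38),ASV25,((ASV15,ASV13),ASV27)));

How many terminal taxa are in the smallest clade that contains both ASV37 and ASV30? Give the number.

The MRCA of ASV37 and ASV30 is the node subtending ((ASV33,ASV52,(ASV32,ASV37)),((ASV65,(ASV6,ASV23)),ASV30)).
That clade contains 8 terminal taxa: ASV23, ASV30, ASV32, ASV33, ASV37, ASV52, ASV6, ASV65.

8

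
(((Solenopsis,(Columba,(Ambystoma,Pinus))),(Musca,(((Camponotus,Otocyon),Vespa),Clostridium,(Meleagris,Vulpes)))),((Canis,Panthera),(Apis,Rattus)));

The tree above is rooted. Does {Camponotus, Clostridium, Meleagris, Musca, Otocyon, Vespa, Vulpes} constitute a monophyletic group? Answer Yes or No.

Yes

The most recent common ancestor of these taxa subtends (Musca,(((Camponotus,Otocyon),Vespa),Clostridium,(Meleagris,Vulpes))).
That clade has exactly 7 tips — every listed taxon and nothing else — so the group is monophyletic.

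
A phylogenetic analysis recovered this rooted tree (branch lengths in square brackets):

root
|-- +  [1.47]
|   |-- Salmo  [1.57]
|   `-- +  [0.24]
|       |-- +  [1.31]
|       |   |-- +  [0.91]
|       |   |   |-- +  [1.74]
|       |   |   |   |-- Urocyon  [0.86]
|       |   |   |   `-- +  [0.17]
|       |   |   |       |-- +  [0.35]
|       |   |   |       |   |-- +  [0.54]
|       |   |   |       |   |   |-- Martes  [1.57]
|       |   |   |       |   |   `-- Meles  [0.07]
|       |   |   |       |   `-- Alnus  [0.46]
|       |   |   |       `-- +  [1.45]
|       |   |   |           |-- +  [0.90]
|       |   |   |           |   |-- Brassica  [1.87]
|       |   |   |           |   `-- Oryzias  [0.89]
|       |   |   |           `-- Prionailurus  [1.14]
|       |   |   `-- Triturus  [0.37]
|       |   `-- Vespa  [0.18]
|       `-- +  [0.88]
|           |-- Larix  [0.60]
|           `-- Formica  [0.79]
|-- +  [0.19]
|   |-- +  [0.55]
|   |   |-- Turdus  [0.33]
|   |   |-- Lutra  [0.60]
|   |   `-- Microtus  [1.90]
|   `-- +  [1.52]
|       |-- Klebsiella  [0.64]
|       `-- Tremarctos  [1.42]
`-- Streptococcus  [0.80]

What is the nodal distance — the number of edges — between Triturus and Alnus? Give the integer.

5

The MRCA of Triturus and Alnus is the node subtending ((Urocyon,(((Martes,Meles),Alnus),((Brassica,Oryzias),Prionailurus))),Triturus).
From Triturus up to that node: 1 branch. From Alnus up to the same node: 4 branches. Total: 1 + 4 = 5.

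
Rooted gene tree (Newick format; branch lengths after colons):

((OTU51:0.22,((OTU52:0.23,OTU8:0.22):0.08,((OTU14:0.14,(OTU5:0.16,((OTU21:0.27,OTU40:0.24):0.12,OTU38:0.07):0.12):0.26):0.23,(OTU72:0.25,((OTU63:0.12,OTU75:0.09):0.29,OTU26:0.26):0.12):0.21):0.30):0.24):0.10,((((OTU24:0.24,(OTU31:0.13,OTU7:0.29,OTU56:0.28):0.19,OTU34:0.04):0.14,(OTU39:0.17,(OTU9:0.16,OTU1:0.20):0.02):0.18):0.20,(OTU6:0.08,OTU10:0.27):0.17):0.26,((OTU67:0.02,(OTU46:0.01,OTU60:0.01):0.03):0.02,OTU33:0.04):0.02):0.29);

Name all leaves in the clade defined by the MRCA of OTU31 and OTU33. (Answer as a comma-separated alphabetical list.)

Tracing OTU31: it sits inside (OTU31,OTU7,OTU56).
Tracing OTU33: it sits inside ((OTU67,(OTU46,OTU60)),OTU33).
The smallest clade enclosing both is ((((OTU24,(OTU31,OTU7,OTU56),OTU34),(OTU39,(OTU9,OTU1))),(OTU6,OTU10)),((OTU67,(OTU46,OTU60)),OTU33)); the answer is its 14 terminal taxa in alphabetical order.

OTU1, OTU10, OTU24, OTU31, OTU33, OTU34, OTU39, OTU46, OTU56, OTU6, OTU60, OTU67, OTU7, OTU9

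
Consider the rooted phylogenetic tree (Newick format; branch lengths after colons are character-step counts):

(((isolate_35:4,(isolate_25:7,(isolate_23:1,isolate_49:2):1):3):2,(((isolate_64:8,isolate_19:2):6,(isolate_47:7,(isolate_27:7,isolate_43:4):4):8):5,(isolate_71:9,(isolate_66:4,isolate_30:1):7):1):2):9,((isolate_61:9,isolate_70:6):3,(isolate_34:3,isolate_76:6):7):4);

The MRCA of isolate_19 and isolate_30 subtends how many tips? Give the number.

The MRCA of isolate_19 and isolate_30 is the node subtending (((isolate_64,isolate_19),(isolate_47,(isolate_27,isolate_43))),(isolate_71,(isolate_66,isolate_30))).
That clade contains 8 terminal taxa: isolate_19, isolate_27, isolate_30, isolate_43, isolate_47, isolate_64, isolate_66, isolate_71.

8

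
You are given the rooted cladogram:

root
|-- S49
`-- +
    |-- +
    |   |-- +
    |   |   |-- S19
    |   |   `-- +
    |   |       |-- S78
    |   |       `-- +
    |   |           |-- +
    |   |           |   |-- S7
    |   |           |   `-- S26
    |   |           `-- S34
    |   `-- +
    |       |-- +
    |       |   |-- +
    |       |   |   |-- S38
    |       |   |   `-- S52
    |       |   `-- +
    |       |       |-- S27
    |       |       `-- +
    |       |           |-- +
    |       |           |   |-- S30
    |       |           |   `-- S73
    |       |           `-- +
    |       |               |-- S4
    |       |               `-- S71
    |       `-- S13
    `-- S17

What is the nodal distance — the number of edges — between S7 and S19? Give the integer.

The MRCA of S7 and S19 is the node subtending (S19,(S78,((S7,S26),S34))).
From S7 up to that node: 4 branches. From S19 up to the same node: 1 branch. Total: 4 + 1 = 5.

5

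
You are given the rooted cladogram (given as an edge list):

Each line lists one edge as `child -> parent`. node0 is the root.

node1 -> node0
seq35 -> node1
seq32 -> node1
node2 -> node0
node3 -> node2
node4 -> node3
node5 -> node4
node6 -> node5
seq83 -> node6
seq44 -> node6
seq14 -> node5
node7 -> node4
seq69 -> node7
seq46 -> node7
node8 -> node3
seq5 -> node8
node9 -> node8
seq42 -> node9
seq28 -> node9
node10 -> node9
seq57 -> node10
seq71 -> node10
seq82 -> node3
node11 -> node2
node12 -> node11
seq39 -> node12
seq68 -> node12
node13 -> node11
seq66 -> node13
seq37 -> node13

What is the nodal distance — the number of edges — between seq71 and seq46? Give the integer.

The MRCA of seq71 and seq46 is the node subtending ((((seq83,seq44),seq14),(seq69,seq46)),(seq5,(seq42,seq28,(seq57,seq71))),seq82).
From seq71 up to that node: 4 branches. From seq46 up to the same node: 3 branches. Total: 4 + 3 = 7.

7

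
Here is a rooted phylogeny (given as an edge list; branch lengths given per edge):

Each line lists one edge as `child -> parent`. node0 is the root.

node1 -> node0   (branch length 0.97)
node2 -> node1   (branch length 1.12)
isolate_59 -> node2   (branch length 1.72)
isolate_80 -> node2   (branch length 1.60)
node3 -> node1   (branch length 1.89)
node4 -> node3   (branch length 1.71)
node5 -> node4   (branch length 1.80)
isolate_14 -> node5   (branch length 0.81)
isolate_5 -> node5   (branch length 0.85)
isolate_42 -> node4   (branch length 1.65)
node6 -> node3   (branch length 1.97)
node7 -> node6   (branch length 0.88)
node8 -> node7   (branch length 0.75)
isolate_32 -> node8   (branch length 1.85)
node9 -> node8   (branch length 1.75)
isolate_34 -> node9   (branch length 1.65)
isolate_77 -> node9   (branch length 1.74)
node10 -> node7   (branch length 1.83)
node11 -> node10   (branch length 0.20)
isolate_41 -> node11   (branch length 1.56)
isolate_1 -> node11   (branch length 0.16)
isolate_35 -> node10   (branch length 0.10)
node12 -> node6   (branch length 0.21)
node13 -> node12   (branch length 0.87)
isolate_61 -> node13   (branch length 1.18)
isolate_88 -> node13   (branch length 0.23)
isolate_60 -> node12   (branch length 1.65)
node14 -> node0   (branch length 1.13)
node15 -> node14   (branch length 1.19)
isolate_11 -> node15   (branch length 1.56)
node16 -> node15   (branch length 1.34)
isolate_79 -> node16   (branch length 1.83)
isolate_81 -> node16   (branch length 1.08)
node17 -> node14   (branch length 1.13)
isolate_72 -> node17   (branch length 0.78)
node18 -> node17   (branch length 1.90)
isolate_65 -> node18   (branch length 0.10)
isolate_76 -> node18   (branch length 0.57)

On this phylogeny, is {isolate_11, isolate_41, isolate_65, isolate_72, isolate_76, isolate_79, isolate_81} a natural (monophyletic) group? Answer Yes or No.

No

The MRCA of the listed taxa is the root, so the smallest clade containing them is the whole tree.
That clade also contains isolate_1, isolate_14, isolate_32, isolate_34, isolate_35, isolate_42, isolate_5, isolate_59, isolate_60, isolate_61, isolate_77, isolate_80, isolate_88, which are not in the proposed group, so the group is not monophyletic.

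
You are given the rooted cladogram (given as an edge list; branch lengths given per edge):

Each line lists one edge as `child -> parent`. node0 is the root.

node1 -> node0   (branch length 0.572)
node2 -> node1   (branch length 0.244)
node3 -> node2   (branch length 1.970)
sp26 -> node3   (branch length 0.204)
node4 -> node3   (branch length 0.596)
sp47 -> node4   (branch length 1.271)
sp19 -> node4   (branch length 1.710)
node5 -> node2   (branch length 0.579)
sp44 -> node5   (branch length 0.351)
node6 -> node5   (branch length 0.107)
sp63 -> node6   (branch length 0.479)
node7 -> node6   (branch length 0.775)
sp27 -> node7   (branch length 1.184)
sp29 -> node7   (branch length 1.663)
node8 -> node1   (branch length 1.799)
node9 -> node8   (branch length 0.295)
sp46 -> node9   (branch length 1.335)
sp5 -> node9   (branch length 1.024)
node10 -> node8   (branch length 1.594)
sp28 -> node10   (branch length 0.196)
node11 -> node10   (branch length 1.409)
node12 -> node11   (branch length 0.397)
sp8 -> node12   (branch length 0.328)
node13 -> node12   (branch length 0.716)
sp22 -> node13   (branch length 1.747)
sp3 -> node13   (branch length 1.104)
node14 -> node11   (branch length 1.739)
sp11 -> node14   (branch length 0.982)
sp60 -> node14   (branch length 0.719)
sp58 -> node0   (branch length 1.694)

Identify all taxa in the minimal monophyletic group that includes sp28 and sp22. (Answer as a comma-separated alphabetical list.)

sp11, sp22, sp28, sp3, sp60, sp8

Tracing sp28: it sits inside (sp28,((sp8,(sp22,sp3)),(sp11,sp60))).
Tracing sp22: it sits inside (sp22,sp3).
The smallest clade enclosing both is (sp28,((sp8,(sp22,sp3)),(sp11,sp60))); the answer is its 6 terminal taxa in alphabetical order.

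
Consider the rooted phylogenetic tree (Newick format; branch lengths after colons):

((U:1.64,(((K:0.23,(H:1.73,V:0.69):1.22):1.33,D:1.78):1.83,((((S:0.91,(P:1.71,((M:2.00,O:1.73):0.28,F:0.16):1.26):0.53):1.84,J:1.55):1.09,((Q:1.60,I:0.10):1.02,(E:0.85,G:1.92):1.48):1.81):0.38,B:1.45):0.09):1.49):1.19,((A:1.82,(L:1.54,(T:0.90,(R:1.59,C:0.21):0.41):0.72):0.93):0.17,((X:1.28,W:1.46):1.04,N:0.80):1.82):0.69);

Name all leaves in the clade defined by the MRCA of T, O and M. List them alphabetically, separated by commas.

Tracing T: it sits inside (T,(R,C)).
Tracing O: it sits inside (M,O).
Tracing M: it sits inside (M,O).
The smallest clade enclosing all 3 is the whole tree (their MRCA is the root), so the answer is all 24 tips in alphabetical order.

A, B, C, D, E, F, G, H, I, J, K, L, M, N, O, P, Q, R, S, T, U, V, W, X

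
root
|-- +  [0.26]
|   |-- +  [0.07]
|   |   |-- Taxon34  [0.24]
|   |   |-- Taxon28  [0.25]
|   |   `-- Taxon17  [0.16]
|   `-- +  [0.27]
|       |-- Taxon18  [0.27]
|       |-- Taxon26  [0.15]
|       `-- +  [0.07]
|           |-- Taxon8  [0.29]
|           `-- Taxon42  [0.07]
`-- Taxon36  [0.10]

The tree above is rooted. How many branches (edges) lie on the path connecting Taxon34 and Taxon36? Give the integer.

4

The MRCA of Taxon34 and Taxon36 is the root of the tree.
From Taxon34 up to that node: 3 branches. From Taxon36 up to the same node: 1 branch. Total: 3 + 1 = 4.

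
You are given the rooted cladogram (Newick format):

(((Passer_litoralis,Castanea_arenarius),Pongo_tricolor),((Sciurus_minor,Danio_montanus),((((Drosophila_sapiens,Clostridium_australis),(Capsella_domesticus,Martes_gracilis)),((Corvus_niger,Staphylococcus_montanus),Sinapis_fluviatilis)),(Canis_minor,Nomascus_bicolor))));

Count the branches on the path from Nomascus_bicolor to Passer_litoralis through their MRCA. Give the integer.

The MRCA of Nomascus_bicolor and Passer_litoralis is the root of the tree.
From Nomascus_bicolor up to that node: 4 branches. From Passer_litoralis up to the same node: 3 branches. Total: 4 + 3 = 7.

7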